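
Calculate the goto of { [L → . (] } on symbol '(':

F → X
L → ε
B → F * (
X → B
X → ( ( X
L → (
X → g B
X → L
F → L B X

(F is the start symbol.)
{ [L → ( .] }

GOTO(I, '(') = CLOSURE({ [A → αX.β] : [A → α.Xβ] ∈ I, X = '(' })

Items with dot before '(', with the dot advanced:
  [L → . (] → [L → ( .]
Closure adds nothing (no advanced item has the dot before a non-terminal).

GOTO = { [L → ( .] }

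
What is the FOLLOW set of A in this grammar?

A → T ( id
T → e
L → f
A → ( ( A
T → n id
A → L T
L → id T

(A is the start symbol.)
{ $ }

To compute FOLLOW(A), find every occurrence of A on a right-hand side N → α A β: add FIRST(β) \ {ε}, and if β is empty or nullable also add FOLLOW(N). Iterate to a fixed point.

A is the start symbol, so $ ∈ FOLLOW(A).
In A → ( ( A: A is at the end; this adds FOLLOW(A) to itself — nothing new

Taking the union: FOLLOW(A) = { $ }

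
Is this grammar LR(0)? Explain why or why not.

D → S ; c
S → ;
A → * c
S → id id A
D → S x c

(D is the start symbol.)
Yes, the grammar is LR(0)

A grammar is LR(0) if no state in the canonical LR(0) collection has:
  - both a shift item (dot before a terminal) and a complete item (shift-reduce conflict), or
  - two or more complete items (reduce-reduce conflict; the accept item [D' → D .] counts as a complete item here).

Augment with D' → D and build the canonical LR(0) collection (I0 = CLOSURE({[D' → . D]}), then GOTO on every symbol after a dot until no new states appear). It has 13 states:
  I0: { [D → . S ; c], [D → . S x c], [D' → . D], [S → . ;], [S → . id id A] }  — shift
  I1: { [S → ; .] }  — reduce
  I2: { [D' → D .] }  — accept
  I3: { [D → S . ; c], [D → S . x c] }  — shift
  I4: { [S → id . id A] }  — shift
  I5: { [A → . * c], [S → id id . A] }  — shift
  I6: { [A → * . c] }  — shift
  I7: { [S → id id A .] }  — reduce
  I8: { [A → * c .] }  — reduce
  I9: { [D → S ; . c] }  — shift
  I10: { [D → S x . c] }  — shift
  I11: { [D → S x c .] }  — reduce
  I12: { [D → S ; c .] }  — reduce

Every state is either a pure shift/goto state or contains exactly one complete item and nothing to shift — no conflicts. The grammar is LR(0).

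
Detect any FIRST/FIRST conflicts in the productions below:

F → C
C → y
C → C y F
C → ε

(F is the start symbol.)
FIRST sets of the non-terminals at (or reachable through a nullable prefix from) the front of some alternative:
  FIRST(C) = { 'y', ε }

Productions for C:
  C → y: FIRST = { 'y' }
  C → C y F: FIRST = { 'y' }
  C → ε: FIRST = { ε }
F has only one production, so no FIRST/FIRST conflict is possible there.

Conflict for C: C → y and C → C y F
  Overlap: { 'y' }

Answer: Yes. C → y / C → C y F on { 'y' }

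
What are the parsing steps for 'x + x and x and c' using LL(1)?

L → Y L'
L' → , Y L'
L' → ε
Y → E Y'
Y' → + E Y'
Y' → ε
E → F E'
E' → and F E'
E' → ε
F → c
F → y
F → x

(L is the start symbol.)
LL(1) parsing maintains a stack (initially the start symbol over $) and the input. At each step: if the stack top is a terminal, match it against the current input token; if it is a non-terminal N, replace it with the RHS of M[N, lookahead] (the unique production whose predict set contains the lookahead).

Stack is shown with the top on the left.

Stack             Input                Action
---------------------------------------------
L $               x + x and x and c $  output L → Y L'
Y L' $            x + x and x and c $  output Y → E Y'
E Y' L' $         x + x and x and c $  output E → F E'
F E' Y' L' $      x + x and x and c $  output F → x
x E' Y' L' $      x + x and x and c $  match 'x'
E' Y' L' $        + x and x and c $    output E' → ε
Y' L' $           + x and x and c $    output Y' → + E Y'
+ E Y' L' $       + x and x and c $    match '+'
E Y' L' $         x and x and c $      output E → F E'
F E' Y' L' $      x and x and c $      output F → x
x E' Y' L' $      x and x and c $      match 'x'
E' Y' L' $        and x and c $        output E' → and F E'
and F E' Y' L' $  and x and c $        match 'and'
F E' Y' L' $      x and c $            output F → x
x E' Y' L' $      x and c $            match 'x'
E' Y' L' $        and c $              output E' → and F E'
and F E' Y' L' $  and c $              match 'and'
F E' Y' L' $      c $                  output F → c
c E' Y' L' $      c $                  match 'c'
E' Y' L' $        $                    output E' → ε
Y' L' $           $                    output Y' → ε
L' $              $                    output L' → ε
$                 $                    accept

The string is accepted.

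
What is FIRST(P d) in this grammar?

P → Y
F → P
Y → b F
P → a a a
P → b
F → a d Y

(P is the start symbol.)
{ 'a', 'b' }

FIRST sets of the non-terminals involved (from the grammar, by fixed-point iteration):
  FIRST(P) = { 'a', 'b' }

To compute FIRST(P d), process the symbols left to right:
Symbol P is a non-terminal. Add FIRST(P) \ {ε} = { 'a', 'b' }
P is not nullable (ε ∉ FIRST(P)), so stop here.
FIRST(P d) = { 'a', 'b' }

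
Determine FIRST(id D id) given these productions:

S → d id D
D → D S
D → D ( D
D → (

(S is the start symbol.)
To compute FIRST(id D id), process the symbols left to right:
Symbol id is a terminal. Add 'id' and stop.
FIRST(id D id) = { 'id' }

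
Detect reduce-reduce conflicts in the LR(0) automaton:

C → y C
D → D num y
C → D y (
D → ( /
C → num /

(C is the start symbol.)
No reduce-reduce conflicts

A reduce-reduce conflict occurs when an LR(0) state has two complete items [A → α .] and [B → β .] — both call for a reduction, and with no lookahead the parser cannot choose between them.

Augment with C' → C and build the canonical LR(0) collection (I0 = CLOSURE({[C' → . C]}), then GOTO on every symbol after a dot until no new states appear). It has 13 states:
  I0: { [C → . D y (], [C → . num /], [C → . y C], [C' → . C], [D → . ( /], [D → . D num y] }  — shift
  I1: { [D → ( . /] }  — shift
  I2: { [C' → C .] }  — accept
  I3: { [C → D . y (], [D → D . num y] }  — shift
  I4: { [C → num . /] }  — shift
  I5: { [C → . D y (], [C → . num /], [C → . y C], [C → y . C], [D → . ( /], [D → . D num y] }  — shift
  I6: { [C → y C .] }  — reduce
  I7: { [C → num / .] }  — reduce
  I8: { [D → D num . y] }  — shift
  I9: { [C → D y . (] }  — shift
  I10: { [C → D y ( .] }  — reduce
  I11: { [D → D num y .] }  — reduce
  I12: { [D → ( / .] }  — reduce

No state contains more than one complete item.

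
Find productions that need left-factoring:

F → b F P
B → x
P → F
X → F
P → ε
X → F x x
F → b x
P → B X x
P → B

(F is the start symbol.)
Left-factoring is needed when two productions for the same non-terminal
share a common prefix on the right-hand side.

Productions for F:
  F → b F P
  F → b x
Productions for P:
  P → F
  P → ε
  P → B X x
  P → B
Productions for X:
  X → F
  X → F x x

Found common prefix 'b' in productions for F
Found common prefix 'B' in productions for P
Found common prefix 'F' in productions for X

Answer: Yes, F has productions with common prefix 'b'; P has productions with common prefix 'B'; X has productions with common prefix 'F'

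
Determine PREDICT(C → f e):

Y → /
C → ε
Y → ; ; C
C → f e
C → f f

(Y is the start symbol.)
PREDICT(C → f e) = (FIRST(RHS) \ {ε}) ∪ (FOLLOW(C) if ε ∈ FIRST(RHS), i.e. RHS ⇒* ε)
FIRST(f e) = { 'f' }
ε ∉ FIRST(f e), so FOLLOW(C) is not added.
PREDICT(C → f e) = { 'f' }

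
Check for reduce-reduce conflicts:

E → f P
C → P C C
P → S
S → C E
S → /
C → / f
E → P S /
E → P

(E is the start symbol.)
A reduce-reduce conflict occurs when an LR(0) state has two complete items [A → α .] and [B → β .] — both call for a reduction, and with no lookahead the parser cannot choose between them.

Augment with E' → E and build the canonical LR(0) collection (I0 = CLOSURE({[E' → . E]}), then GOTO on every symbol after a dot until no new states appear). It has 15 states:
  I0: { [C → . / f], [C → . P C C], [E → . P S /], [E → . P], [E → . f P], [E' → . E], [P → . S], [S → . /], [S → . C E] }  — shift
  I1: { [C → / . f], [S → / .] }  — shift, reduce
  I2: { [C → . / f], [C → . P C C], [E → . P S /], [E → . P], [E → . f P], [P → . S], [S → . /], [S → . C E], [S → C . E] }  — shift
  I3: { [E' → E .] }  — accept
  I4: { [C → . / f], [C → . P C C], [C → P . C C], [E → P . S /], [E → P .], [P → . S], [S → . /], [S → . C E] }  — shift, reduce
  I5: { [P → S .] }  — reduce
  I6: { [C → . / f], [C → . P C C], [E → f . P], [P → . S], [S → . /], [S → . C E] }  — shift
  I7: { [C → . / f], [C → . P C C], [C → P . C C], [E → f P .], [P → . S], [S → . /], [S → . C E] }  — shift, reduce
  I8: { [C → . / f], [C → . P C C], [C → P C . C], [E → . P S /], [E → . P], [E → . f P], [P → . S], [S → . /], [S → . C E], [S → C . E] }  — shift
  I9: { [C → . / f], [C → . P C C], [C → P . C C], [P → . S], [S → . /], [S → . C E] }  — shift
  I10: { [C → . / f], [C → . P C C], [C → P C C .], [E → . P S /], [E → . P], [E → . f P], [P → . S], [S → . /], [S → . C E], [S → C . E] }  — shift, reduce
  I11: { [S → C E .] }  — reduce
  I12: { [E → P S . /], [P → S .] }  — shift, reduce
  I13: { [E → P S / .] }  — reduce
  I14: { [C → / f .] }  — reduce

No state contains more than one complete item.

Answer: No reduce-reduce conflicts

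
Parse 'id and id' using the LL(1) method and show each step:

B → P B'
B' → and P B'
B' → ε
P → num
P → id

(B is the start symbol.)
Stack is shown with the top on the left.

Stack       Input        Action
-------------------------------
B $         id and id $  output B → P B'
P B' $      id and id $  output P → id
id B' $     id and id $  match 'id'
B' $        and id $     output B' → and P B'
and P B' $  and id $     match 'and'
P B' $      id $         output P → id
id B' $     id $         match 'id'
B' $        $            output B' → ε
$           $            accept

The string is accepted.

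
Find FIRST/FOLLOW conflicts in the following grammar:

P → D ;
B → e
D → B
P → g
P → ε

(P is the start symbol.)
A FIRST/FOLLOW conflict occurs when a non-terminal N has a nullable alternative N → β (β ⇒* ε) and another alternative N → α with FIRST(α) ∩ FOLLOW(N) ≠ ∅: on such a lookahead the parser cannot decide between expanding α and letting N vanish via β.

Nullable non-terminals: P.
FIRST sets used below: FIRST(D) = { 'e' }

P: nullable alternative(s) P → ε; FOLLOW(P) = { $ }
  P → D ;: FIRST \ {ε} = { 'e' } — disjoint from FOLLOW(P)
  P → g: FIRST \ {ε} = { 'g' } — disjoint from FOLLOW(P)
  P → ε: FIRST \ {ε} = { } — this is the only nullable alternative, skip

B, D have no nullable alternative, so no FIRST/FOLLOW check is needed there.

No FIRST/FOLLOW conflicts found.

Answer: No FIRST/FOLLOW conflicts.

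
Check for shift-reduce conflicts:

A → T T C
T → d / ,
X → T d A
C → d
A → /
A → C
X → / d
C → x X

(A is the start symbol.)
Yes — I5: [C → d .] vs [T → d . / ,]

A shift-reduce conflict occurs when an LR(0) state has both:
  - a complete (reduce) item [A → α .] (dot at the end), and
  - a shift item [B → β . c γ] (dot before a terminal).

Augment with A' → A and build the canonical LR(0) collection (I0 = CLOSURE({[A' → . A]}), then GOTO on every symbol after a dot until no new states appear). It has 19 states:
  I0: { [A → . /], [A → . C], [A → . T T C], [A' → . A], [C → . d], [C → . x X], [T → . d / ,] }  — shift
  I1: { [A → / .] }  — reduce
  I2: { [A' → A .] }  — accept
  I3: { [A → C .] }  — reduce
  I4: { [A → T . T C], [T → . d / ,] }  — shift
  I5: { [C → d .], [T → d . / ,] }  — shift, reduce
  I6: { [C → x . X], [T → . d / ,], [X → . / d], [X → . T d A] }  — shift
  I7: { [X → / . d] }  — shift
  I8: { [X → T . d A] }  — shift
  I9: { [C → x X .] }  — reduce
  I10: { [T → d . / ,] }  — shift
  I11: { [T → d / . ,] }  — shift
  I12: { [T → d / , .] }  — reduce
  I13: { [A → . /], [A → . C], [A → . T T C], [C → . d], [C → . x X], [T → . d / ,], [X → T d . A] }  — shift
  I14: { [X → T d A .] }  — reduce
  I15: { [X → / d .] }  — reduce
  I16: { [A → T T . C], [C → . d], [C → . x X] }  — shift
  I17: { [A → T T C .] }  — reduce
  I18: { [C → d .] }  — reduce

I5 contains reduce item [C → d .] and shift item [T → d . / ,] — shift-reduce conflict.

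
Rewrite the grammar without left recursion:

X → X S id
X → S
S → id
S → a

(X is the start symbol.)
X is directly left-recursive. The standard transformation for
  A → A α₁ | ... | A α_m | β₁ | ... | β_n
is
  A  → β₁ A' | ... | β_n A'
  A' → α₁ A' | ... | α_m A' | ε

X → S becomes X → S X'
X → X S id becomes X' → S id X'
Add X' → ε

Productions for other non-terminals are unchanged:
  S → id
  S → a

Resulting grammar:
X → S X'
X' → S id X'
X' → ε
S → id
S → a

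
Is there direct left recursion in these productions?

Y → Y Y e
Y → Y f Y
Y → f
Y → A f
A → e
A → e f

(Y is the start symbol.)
Yes, Y is left-recursive

Direct left recursion occurs when N → N α for some non-terminal N (the right-hand side begins with the left-hand side itself).

Y → Y Y e: LEFT RECURSIVE (starts with Y)
Y → Y f Y: LEFT RECURSIVE (starts with Y)
Y → f: starts with f
Y → A f: starts with A
A → e: starts with e
A → e f: starts with e

The grammar has direct left recursion on: Y.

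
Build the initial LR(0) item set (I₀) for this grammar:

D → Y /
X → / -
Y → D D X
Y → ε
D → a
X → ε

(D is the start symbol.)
First, augment the grammar with D' → D
I₀ = CLOSURE({ [D' → . D] }):
  [D' → . D] has the dot before D: add [D → . Y /], [D → . a]
  [D → . Y /] has the dot before Y: add [Y → . D D X], [Y → .]
No further items can be added.

I₀ = { [D → . Y /], [D → . a], [D' → . D], [Y → . D D X], [Y → .] }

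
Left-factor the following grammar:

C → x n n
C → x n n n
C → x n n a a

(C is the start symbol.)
Left-factoring transforms A → αβ₁ | αβ₂ into A → αA' and A' → β₁ | β₂
(α is the longest common prefix among the alternatives). Repeat until
no nonterminal has two alternatives with a common prefix.

Round 1: C has alternatives sharing prefix 'x n n'. Introduce C': C → x n n C'
  Add: C' → ε
  Add: C' → n
  Add: C' → a a

No remaining common prefixes — done.

Resulting grammar:
C → x n n C'
C' → ε
C' → n
C' → a a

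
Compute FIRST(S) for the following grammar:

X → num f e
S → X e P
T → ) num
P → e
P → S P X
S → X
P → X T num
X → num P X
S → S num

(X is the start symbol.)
{ 'num' }

To compute FIRST(S), examine every production with S on the left-hand side, reading each right-hand side left to right until a non-nullable symbol is reached.

FIRST sets of the other non-terminals involved (by the same procedure, iterated to a fixed point):
  FIRST(X) = { 'num' }

From S → X e P:
  - X is a non-terminal: add FIRST(X) \ {ε} = { 'num' }
    X is not nullable, so stop
From S → X:
  - X is a non-terminal: add FIRST(X) \ {ε} = { 'num' }
    X is not nullable, so stop
From S → S num:
  - S is the symbol being defined: contributes nothing new
    S is not nullable, so stop

Collecting: FIRST(S) = { 'num' }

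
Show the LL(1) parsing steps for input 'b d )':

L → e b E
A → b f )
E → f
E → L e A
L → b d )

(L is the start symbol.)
Stack is shown with the top on the left.

Stack    Input    Action
------------------------
L $      b d ) $  output L → b d )
b d ) $  b d ) $  match 'b'
d ) $    d ) $    match 'd'
) $      ) $      match ')'
$        $        accept

The string is accepted.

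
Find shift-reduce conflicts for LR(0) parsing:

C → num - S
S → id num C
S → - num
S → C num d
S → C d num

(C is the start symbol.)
A shift-reduce conflict occurs when an LR(0) state has both:
  - a complete (reduce) item [A → α .] (dot at the end), and
  - a shift item [B → β . c γ] (dot before a terminal).

Augment with C' → C and build the canonical LR(0) collection (I0 = CLOSURE({[C' → . C]}), then GOTO on every symbol after a dot until no new states appear). It has 15 states:
  I0: { [C → . num - S], [C' → . C] }  — shift
  I1: { [C' → C .] }  — accept
  I2: { [C → num . - S] }  — shift
  I3: { [C → . num - S], [C → num - . S], [S → . - num], [S → . C d num], [S → . C num d], [S → . id num C] }  — shift
  I4: { [S → - . num] }  — shift
  I5: { [S → C . d num], [S → C . num d] }  — shift
  I6: { [C → num - S .] }  — reduce
  I7: { [S → id . num C] }  — shift
  I8: { [C → . num - S], [S → id num . C] }  — shift
  I9: { [S → id num C .] }  — reduce
  I10: { [S → C d . num] }  — shift
  I11: { [S → C num . d] }  — shift
  I12: { [S → C num d .] }  — reduce
  I13: { [S → C d num .] }  — reduce
  I14: { [S → - num .] }  — reduce

No state contains both a complete item and a shift item.

Answer: No shift-reduce conflicts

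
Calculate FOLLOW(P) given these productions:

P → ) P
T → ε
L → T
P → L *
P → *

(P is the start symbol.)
{ $ }

P is the start symbol, so $ ∈ FOLLOW(P).
In P → ) P: P is at the end; this adds FOLLOW(P) to itself — nothing new

Taking the union: FOLLOW(P) = { $ }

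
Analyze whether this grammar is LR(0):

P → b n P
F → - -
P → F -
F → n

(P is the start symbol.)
A grammar is LR(0) if no state in the canonical LR(0) collection has:
  - both a shift item (dot before a terminal) and a complete item (shift-reduce conflict), or
  - two or more complete items (reduce-reduce conflict; the accept item [P' → P .] counts as a complete item here).

Augment with P' → P and build the canonical LR(0) collection (I0 = CLOSURE({[P' → . P]}), then GOTO on every symbol after a dot until no new states appear). It has 10 states:
  I0: { [F → . - -], [F → . n], [P → . F -], [P → . b n P], [P' → . P] }  — shift
  I1: { [F → - . -] }  — shift
  I2: { [P → F . -] }  — shift
  I3: { [P' → P .] }  — accept
  I4: { [P → b . n P] }  — shift
  I5: { [F → n .] }  — reduce
  I6: { [F → . - -], [F → . n], [P → . F -], [P → . b n P], [P → b n . P] }  — shift
  I7: { [P → b n P .] }  — reduce
  I8: { [P → F - .] }  — reduce
  I9: { [F → - - .] }  — reduce

Every state is either a pure shift/goto state or contains exactly one complete item and nothing to shift — no conflicts. The grammar is LR(0).

Answer: Yes, the grammar is LR(0)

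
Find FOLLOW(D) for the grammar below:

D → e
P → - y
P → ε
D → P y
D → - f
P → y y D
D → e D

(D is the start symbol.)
To compute FOLLOW(D), find every occurrence of D on a right-hand side N → α D β: add FIRST(β) \ {ε}, and if β is empty or nullable also add FOLLOW(N). Iterate to a fixed point.

D is the start symbol, so $ ∈ FOLLOW(D).
In P → y y D: D is at the end, add FOLLOW(P)
In D → e D: D is at the end; this adds FOLLOW(D) to itself — nothing new

The FOLLOW sets referred to above (computed the same way, to a fixed point):
  FOLLOW(P) = { 'y' }

Taking the union: FOLLOW(D) = { $, 'y' }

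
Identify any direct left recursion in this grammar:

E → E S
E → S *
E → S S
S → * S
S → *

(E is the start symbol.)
Yes, E is left-recursive

Direct left recursion occurs when N → N α for some non-terminal N (the right-hand side begins with the left-hand side itself).

E → E S: LEFT RECURSIVE (starts with E)
E → S *: starts with S
E → S S: starts with S
S → * S: starts with '*'
S → *: starts with '*'

The grammar has direct left recursion on: E.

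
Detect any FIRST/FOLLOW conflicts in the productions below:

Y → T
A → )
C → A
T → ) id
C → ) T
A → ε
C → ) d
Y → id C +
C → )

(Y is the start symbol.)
No FIRST/FOLLOW conflicts.

Nullable non-terminals: A, C.
FIRST sets used below: FIRST(A) = { ')', ε }

A: nullable alternative(s) A → ε; FOLLOW(A) = { '+' }
  A → ): FIRST \ {ε} = { ')' } — disjoint from FOLLOW(A)
  A → ε: FIRST \ {ε} = { } — this is the only nullable alternative, skip

C: nullable alternative(s) C → A; FOLLOW(C) = { '+' }
  C → A: FIRST \ {ε} = { ')' } — this is the only nullable alternative, skip
  C → ) T: FIRST \ {ε} = { ')' } — disjoint from FOLLOW(C)
  C → ) d: FIRST \ {ε} = { ')' } — disjoint from FOLLOW(C)
  C → ): FIRST \ {ε} = { ')' } — disjoint from FOLLOW(C)

T, Y have no nullable alternative, so no FIRST/FOLLOW check is needed there.

No FIRST/FOLLOW conflicts found.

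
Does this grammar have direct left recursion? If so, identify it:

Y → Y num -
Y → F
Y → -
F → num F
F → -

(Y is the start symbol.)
Y → Y num -: LEFT RECURSIVE (starts with Y)
Y → F: starts with F
Y → -: starts with '-'
F → num F: starts with num
F → -: starts with '-'

The grammar has direct left recursion on: Y.

Answer: Yes, Y is left-recursive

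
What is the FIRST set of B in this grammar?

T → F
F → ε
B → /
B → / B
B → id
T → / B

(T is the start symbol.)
From B → /:
  - '/' is a terminal: add '/' and stop
From B → / B:
  - '/' is a terminal: add '/' and stop
From B → id:
  - id is a terminal: add 'id' and stop

Collecting: FIRST(B) = { '/', 'id' }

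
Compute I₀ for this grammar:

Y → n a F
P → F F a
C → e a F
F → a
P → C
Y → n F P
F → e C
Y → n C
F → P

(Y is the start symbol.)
{ [Y → . n C], [Y → . n F P], [Y → . n a F], [Y' → . Y] }

First, augment the grammar with Y' → Y
I₀ = CLOSURE({ [Y' → . Y] }):
  [Y' → . Y] has the dot before Y: add [Y → . n a F], [Y → . n F P], [Y → . n C]
No further items can be added.

I₀ = { [Y → . n C], [Y → . n F P], [Y → . n a F], [Y' → . Y] }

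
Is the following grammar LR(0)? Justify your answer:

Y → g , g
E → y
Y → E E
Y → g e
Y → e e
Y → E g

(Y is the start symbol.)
Augment with Y' → Y and build the canonical LR(0) collection (I0 = CLOSURE({[Y' → . Y]}), then GOTO on every symbol after a dot until no new states appear). It has 12 states:
  I0: { [E → . y], [Y → . E E], [Y → . E g], [Y → . e e], [Y → . g , g], [Y → . g e], [Y' → . Y] }  — shift
  I1: { [E → . y], [Y → E . E], [Y → E . g] }  — shift
  I2: { [Y' → Y .] }  — accept
  I3: { [Y → e . e] }  — shift
  I4: { [Y → g . , g], [Y → g . e] }  — shift
  I5: { [E → y .] }  — reduce
  I6: { [Y → g , . g] }  — shift
  I7: { [Y → g e .] }  — reduce
  I8: { [Y → g , g .] }  — reduce
  I9: { [Y → e e .] }  — reduce
  I10: { [Y → E E .] }  — reduce
  I11: { [Y → E g .] }  — reduce

Every state is either a pure shift/goto state or contains exactly one complete item and nothing to shift — no conflicts. The grammar is LR(0).

Answer: Yes, the grammar is LR(0)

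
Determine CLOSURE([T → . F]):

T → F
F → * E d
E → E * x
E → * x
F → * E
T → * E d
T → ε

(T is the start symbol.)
To compute CLOSURE, for each item [A → α.Bβ] where B is a non-terminal, add [B → .γ] for all productions B → γ; repeat for the newly added items until nothing changes.

Start with: [T → . F]
  [T → . F] has the dot before F: add [F → . * E d], [F → . * E]
No further items can be added.

CLOSURE = { [F → . * E d], [F → . * E], [T → . F] }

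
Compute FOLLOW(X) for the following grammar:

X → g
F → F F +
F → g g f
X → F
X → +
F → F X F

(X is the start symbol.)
{ $, 'g' }

X is the start symbol, so $ ∈ FOLLOW(X).
In F → F X F: X is followed by F, add FIRST(F) \ {ε} = { 'g' }

Taking the union: FOLLOW(X) = { $, 'g' }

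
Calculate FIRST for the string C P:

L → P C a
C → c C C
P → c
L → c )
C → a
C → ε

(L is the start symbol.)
FIRST sets of the non-terminals involved (from the grammar, by fixed-point iteration):
  FIRST(C) = { 'a', 'c', ε }
  FIRST(P) = { 'c' }

To compute FIRST(C P), process the symbols left to right:
Symbol C is a non-terminal. Add FIRST(C) \ {ε} = { 'a', 'c' }
C is nullable (ε ∈ FIRST(C)), continue to the next symbol.
Symbol P is a non-terminal. Add FIRST(P) \ {ε} = { 'c' }
P is not nullable (ε ∉ FIRST(P)), so stop here.
FIRST(C P) = { 'a', 'c' }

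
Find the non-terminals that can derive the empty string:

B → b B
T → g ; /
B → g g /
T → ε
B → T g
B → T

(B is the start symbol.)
{ 'B', 'T' }

A non-terminal is nullable if it can derive ε (the empty string): either it has an ε-production, or it has a production whose right-hand side consists entirely of nullable non-terminals.

ε-productions: T → ε
So T is immediately nullable.
B → T: every symbol on the right is nullable, so B is nullable too.
Every non-terminal is now nullable.
Nullable = { 'B', 'T' }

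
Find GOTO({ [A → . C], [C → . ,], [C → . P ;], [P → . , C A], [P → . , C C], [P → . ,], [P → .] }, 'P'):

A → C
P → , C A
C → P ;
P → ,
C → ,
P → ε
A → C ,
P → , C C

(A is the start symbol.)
GOTO(I, 'P') = CLOSURE({ [A → αX.β] : [A → α.Xβ] ∈ I, X = 'P' })

Items with dot before 'P', with the dot advanced:
  [C → . P ;] → [C → P . ;]
Closure adds nothing (no advanced item has the dot before a non-terminal).

GOTO = { [C → P . ;] }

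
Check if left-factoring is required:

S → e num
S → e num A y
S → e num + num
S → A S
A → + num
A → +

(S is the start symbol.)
Yes, S has productions with common prefix 'e num'; A has productions with common prefix '+'

Left-factoring is needed when two productions for the same non-terminal
share a common prefix on the right-hand side.

Productions for S:
  S → e num
  S → e num A y
  S → e num + num
  S → A S
Productions for A:
  A → + num
  A → +

Found common prefix 'e num' in productions for S
Found common prefix '+' in productions for A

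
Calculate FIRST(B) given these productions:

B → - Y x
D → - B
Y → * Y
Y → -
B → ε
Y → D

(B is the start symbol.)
To compute FIRST(B), examine every production with B on the left-hand side, reading each right-hand side left to right until a non-nullable symbol is reached.

From B → - Y x:
  - '-' is a terminal: add '-' and stop
From B → ε:
  - ε-production, so ε ∈ FIRST(B)

Collecting: FIRST(B) = { '-', ε }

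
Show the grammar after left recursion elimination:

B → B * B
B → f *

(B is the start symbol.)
B is directly left-recursive. The standard transformation for
  A → A α₁ | ... | A α_m | β₁ | ... | β_n
is
  A  → β₁ A' | ... | β_n A'
  A' → α₁ A' | ... | α_m A' | ε

B → f * becomes B → f * B'
B → B * B becomes B' → * B B'
Add B' → ε

Resulting grammar:
B → f * B'
B' → * B B'
B' → ε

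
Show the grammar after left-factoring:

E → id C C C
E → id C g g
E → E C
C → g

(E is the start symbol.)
Left-factoring transforms A → αβ₁ | αβ₂ into A → αA' and A' → β₁ | β₂
(α is the longest common prefix among the alternatives). Repeat until
no nonterminal has two alternatives with a common prefix.

Round 1: E has alternatives sharing prefix 'id C'. Introduce E': E → id C E'
  Add: E' → C C
  Add: E' → g g

No remaining common prefixes — done.

Resulting grammar:
E → id C E'
E' → C C
E' → g g
E → E C
C → g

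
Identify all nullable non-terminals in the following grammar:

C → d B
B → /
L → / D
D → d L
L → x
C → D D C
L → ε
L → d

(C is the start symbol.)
ε-productions: L → ε
So L is immediately nullable.
No further non-terminal can be added: every production for the remaining non-terminals contains a terminal or a non-nullable non-terminal.
Nullable = { 'L' }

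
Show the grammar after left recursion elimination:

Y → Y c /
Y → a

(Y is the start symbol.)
Y → a Y'
Y' → c / Y'
Y' → ε

Y is directly left-recursive. The standard transformation for
  A → A α₁ | ... | A α_m | β₁ | ... | β_n
is
  A  → β₁ A' | ... | β_n A'
  A' → α₁ A' | ... | α_m A' | ε

Y → a becomes Y → a Y'
Y → Y c / becomes Y' → c / Y'
Add Y' → ε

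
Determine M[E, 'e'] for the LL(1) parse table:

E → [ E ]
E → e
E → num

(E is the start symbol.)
E → e

To find M[E, 'e'], we find productions for E where 'e' is in the predict set (PREDICT(N → α) = (FIRST(α) \ {ε}) ∪ (FOLLOW(N) if α ⇒* ε)).

E → [ E ]: PREDICT = { '[' }
E → e: PREDICT = { 'e' }
  'e' is in predict set, so this production goes in M[E, 'e']
E → num: PREDICT = { 'num' }

M[E, 'e'] = E → e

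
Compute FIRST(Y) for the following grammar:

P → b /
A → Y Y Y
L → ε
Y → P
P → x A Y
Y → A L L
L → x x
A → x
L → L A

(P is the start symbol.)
{ 'b', 'x' }

FIRST sets of the other non-terminals involved (by the same procedure, iterated to a fixed point):
  FIRST(P) = { 'b', 'x' }
  FIRST(A) = { 'b', 'x' }

From Y → P:
  - P is a non-terminal: add FIRST(P) \ {ε} = { 'b', 'x' }
    P is not nullable, so stop
From Y → A L L:
  - A is a non-terminal: add FIRST(A) \ {ε} = { 'b', 'x' }
    A is not nullable, so stop

Collecting: FIRST(Y) = { 'b', 'x' }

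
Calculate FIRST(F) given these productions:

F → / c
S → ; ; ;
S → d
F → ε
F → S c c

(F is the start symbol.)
FIRST sets of the other non-terminals involved (by the same procedure, iterated to a fixed point):
  FIRST(S) = { ';', 'd' }

From F → / c:
  - '/' is a terminal: add '/' and stop
From F → ε:
  - ε-production, so ε ∈ FIRST(F)
From F → S c c:
  - S is a non-terminal: add FIRST(S) \ {ε} = { ';', 'd' }
    S is not nullable, so stop

Collecting: FIRST(F) = { '/', ';', 'd', ε }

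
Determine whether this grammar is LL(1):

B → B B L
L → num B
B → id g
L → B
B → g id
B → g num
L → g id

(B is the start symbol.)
No. Predict set conflict for B: { 'id' }

Relevant sets:
  FIRST(B) = { 'g', 'id' }

For B:
  PREDICT(B → B B L) = { 'g', 'id' }
  PREDICT(B → id g) = { 'id' }
  PREDICT(B → g id) = { 'g' }
  PREDICT(B → g num) = { 'g' }
For L:
  PREDICT(L → num B) = { 'num' }
  PREDICT(L → B) = { 'g', 'id' }
  PREDICT(L → g id) = { 'g' }

Conflict found: Predict set conflict for B: { 'id' }
The grammar is NOT LL(1).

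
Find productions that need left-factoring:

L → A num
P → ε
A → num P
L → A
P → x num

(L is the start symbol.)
Left-factoring is needed when two productions for the same non-terminal
share a common prefix on the right-hand side.

Productions for L:
  L → A num
  L → A
Productions for P:
  P → ε
  P → x num

Found common prefix 'A' in productions for L

Answer: Yes, L has productions with common prefix 'A'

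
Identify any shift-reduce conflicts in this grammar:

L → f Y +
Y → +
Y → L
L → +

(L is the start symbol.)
No shift-reduce conflicts

Augment with L' → L and build the canonical LR(0) collection (I0 = CLOSURE({[L' → . L]}), then GOTO on every symbol after a dot until no new states appear). It has 8 states:
  I0: { [L → . +], [L → . f Y +], [L' → . L] }  — shift
  I1: { [L → + .] }  — reduce
  I2: { [L' → L .] }  — accept
  I3: { [L → . +], [L → . f Y +], [L → f . Y +], [Y → . +], [Y → . L] }  — shift
  I4: { [L → + .], [Y → + .] }  — 2 reduces
  I5: { [Y → L .] }  — reduce
  I6: { [L → f Y . +] }  — shift
  I7: { [L → f Y + .] }  — reduce

No state contains both a complete item and a shift item.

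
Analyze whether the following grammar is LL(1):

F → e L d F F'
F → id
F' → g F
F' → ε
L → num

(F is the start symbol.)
Relevant sets:
  FOLLOW(F') = { $, 'g' }

For F:
  PREDICT(F → e L d F F') = { 'e' }
  PREDICT(F → id) = { 'id' }
For F':
  PREDICT(F' → g F) = { 'g' }
  PREDICT(F' → ε) = { $, 'g' }
L has a single production, so nothing to check there.

Conflict found: Predict set conflict for F': { 'g' }
The grammar is NOT LL(1).

Answer: No. Predict set conflict for F': { 'g' }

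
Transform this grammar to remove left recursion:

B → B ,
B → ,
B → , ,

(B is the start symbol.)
B → , B'
B → , , B'
B' → , B'
B' → ε

B is directly left-recursive. The standard transformation for
  A → A α₁ | ... | A α_m | β₁ | ... | β_n
is
  A  → β₁ A' | ... | β_n A'
  A' → α₁ A' | ... | α_m A' | ε

B → , becomes B → , B'
B → , , becomes B → , , B'
B → B , becomes B' → , B'
Add B' → ε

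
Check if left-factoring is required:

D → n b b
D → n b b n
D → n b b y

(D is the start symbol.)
Yes, D has productions with common prefix 'n b b'

Left-factoring is needed when two productions for the same non-terminal
share a common prefix on the right-hand side.

Productions for D:
  D → n b b
  D → n b b n
  D → n b b y

Found common prefix 'n b b' in productions for D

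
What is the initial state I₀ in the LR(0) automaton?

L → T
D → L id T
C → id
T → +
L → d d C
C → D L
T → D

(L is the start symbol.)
{ [D → . L id T], [L → . T], [L → . d d C], [L' → . L], [T → . +], [T → . D] }

First, augment the grammar with L' → L
I₀ = CLOSURE({ [L' → . L] }):
  [L' → . L] has the dot before L: add [L → . T], [L → . d d C]
  [L → . T] has the dot before T: add [T → . +], [T → . D]
  [T → . D] has the dot before D: add [D → . L id T]
No further items can be added.

I₀ = { [D → . L id T], [L → . T], [L → . d d C], [L' → . L], [T → . +], [T → . D] }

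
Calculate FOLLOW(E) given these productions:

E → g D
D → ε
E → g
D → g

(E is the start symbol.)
{ $ }

E is the start symbol, so $ ∈ FOLLOW(E).
E does not occur on any right-hand side.

Taking the union: FOLLOW(E) = { $ }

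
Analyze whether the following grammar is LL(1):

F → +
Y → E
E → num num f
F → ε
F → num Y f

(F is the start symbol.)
A grammar is LL(1) if for each non-terminal N with multiple productions, the predict sets of those productions are pairwise disjoint, where PREDICT(N → α) = (FIRST(α) \ {ε}) ∪ (FOLLOW(N) if α ⇒* ε).

Relevant sets:
  FOLLOW(F) = { $ }

For F:
  PREDICT(F → '+') = { '+' }
  PREDICT(F → ε) = { $ }
  PREDICT(F → num Y f) = { 'num' }
Y, E have a single production, so nothing to check there.

All predict sets are disjoint. The grammar IS LL(1).

Answer: Yes, the grammar is LL(1).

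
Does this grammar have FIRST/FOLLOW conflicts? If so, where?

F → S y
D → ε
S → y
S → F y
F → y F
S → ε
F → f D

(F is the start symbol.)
A FIRST/FOLLOW conflict occurs when a non-terminal N has a nullable alternative N → β (β ⇒* ε) and another alternative N → α with FIRST(α) ∩ FOLLOW(N) ≠ ∅: on such a lookahead the parser cannot decide between expanding α and letting N vanish via β.

Nullable non-terminals: D, S.
FIRST sets used below: FIRST(F) = { 'f', 'y' }
D has a nullable alternative but only one production, so nothing to check.

S: nullable alternative(s) S → ε; FOLLOW(S) = { 'y' }
  S → y: FIRST \ {ε} = { 'y' } — overlaps FOLLOW(S) on { 'y' }: CONFLICT
  S → F y: FIRST \ {ε} = { 'f', 'y' } — overlaps FOLLOW(S) on { 'y' }: CONFLICT
  S → ε: FIRST \ {ε} = { } — this is the only nullable alternative, skip

F has no nullable alternative, so no FIRST/FOLLOW check is needed there.

So the grammar has 2 FIRST/FOLLOW conflicts (marked CONFLICT above).

Answer: Yes. S → y with FOLLOW(S) on { 'y' }; S → F y with FOLLOW(S) on { 'y' }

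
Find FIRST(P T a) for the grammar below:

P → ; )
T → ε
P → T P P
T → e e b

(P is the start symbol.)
FIRST sets of the non-terminals involved (from the grammar, by fixed-point iteration):
  FIRST(P) = { ';', 'e' }

To compute FIRST(P T a), process the symbols left to right:
Symbol P is a non-terminal. Add FIRST(P) \ {ε} = { ';', 'e' }
P is not nullable (ε ∉ FIRST(P)), so stop here.
FIRST(P T a) = { ';', 'e' }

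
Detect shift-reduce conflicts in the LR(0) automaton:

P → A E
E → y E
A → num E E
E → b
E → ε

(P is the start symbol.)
Yes — I1: [E → .] vs [E → . b]; I3: [E → .] vs [E → . b]; I4: [E → .] vs [E → . b]; I6: [E → .] vs [E → . b]

A shift-reduce conflict occurs when an LR(0) state has both:
  - a complete (reduce) item [A → α .] (dot at the end), and
  - a shift item [B → β . c γ] (dot before a terminal).

Augment with P' → P and build the canonical LR(0) collection (I0 = CLOSURE({[P' → . P]}), then GOTO on every symbol after a dot until no new states appear). It has 10 states:
  I0: { [A → . num E E], [P → . A E], [P' → . P] }  — shift
  I1: { [E → . b], [E → . y E], [E → .], [P → A . E] }  — shift, reduce
  I2: { [P' → P .] }  — accept
  I3: { [A → num . E E], [E → . b], [E → . y E], [E → .] }  — shift, reduce
  I4: { [A → num E . E], [E → . b], [E → . y E], [E → .] }  — shift, reduce
  I5: { [E → b .] }  — reduce
  I6: { [E → . b], [E → . y E], [E → .], [E → y . E] }  — shift, reduce
  I7: { [E → y E .] }  — reduce
  I8: { [A → num E E .] }  — reduce
  I9: { [P → A E .] }  — reduce

I1 contains reduce item [E → .] and shift items [E → . b], [E → . y E] — shift-reduce conflict.
I3 contains reduce item [E → .] and shift items [E → . b], [E → . y E] — shift-reduce conflict.
I4 contains reduce item [E → .] and shift items [E → . b], [E → . y E] — shift-reduce conflict.
I6 contains reduce item [E → .] and shift items [E → . b], [E → . y E] — shift-reduce conflict.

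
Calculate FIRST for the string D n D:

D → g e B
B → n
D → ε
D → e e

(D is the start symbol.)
FIRST sets of the non-terminals involved (from the grammar, by fixed-point iteration):
  FIRST(D) = { 'e', 'g', ε }

To compute FIRST(D n D), process the symbols left to right:
Symbol D is a non-terminal. Add FIRST(D) \ {ε} = { 'e', 'g' }
D is nullable (ε ∈ FIRST(D)), continue to the next symbol.
Symbol n is a terminal. Add 'n' and stop.
FIRST(D n D) = { 'e', 'g', 'n' }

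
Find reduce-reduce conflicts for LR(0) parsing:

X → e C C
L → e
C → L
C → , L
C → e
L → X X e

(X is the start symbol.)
Yes — I7: [C → e .] vs [L → e .]

A reduce-reduce conflict occurs when an LR(0) state has two complete items [A → α .] and [B → β .] — both call for a reduction, and with no lookahead the parser cannot choose between them.

Augment with X' → X and build the canonical LR(0) collection (I0 = CLOSURE({[X' → . X]}), then GOTO on every symbol after a dot until no new states appear). It has 13 states:
  I0: { [X → . e C C], [X' → . X] }  — shift
  I1: { [X' → X .] }  — accept
  I2: { [C → . , L], [C → . L], [C → . e], [L → . X X e], [L → . e], [X → . e C C], [X → e . C C] }  — shift
  I3: { [C → , . L], [L → . X X e], [L → . e], [X → . e C C] }  — shift
  I4: { [C → . , L], [C → . L], [C → . e], [L → . X X e], [L → . e], [X → . e C C], [X → e C . C] }  — shift
  I5: { [C → L .] }  — reduce
  I6: { [L → X . X e], [X → . e C C] }  — shift
  I7: { [C → . , L], [C → . L], [C → . e], [C → e .], [L → . X X e], [L → . e], [L → e .], [X → . e C C], [X → e . C C] }  — shift, 2 reduces
  I8: { [L → X X . e] }  — shift
  I9: { [L → X X e .] }  — reduce
  I10: { [X → e C C .] }  — reduce
  I11: { [C → , L .] }  — reduce
  I12: { [C → . , L], [C → . L], [C → . e], [L → . X X e], [L → . e], [L → e .], [X → . e C C], [X → e . C C] }  — shift, reduce

I7 contains complete items [C → e .], [L → e .] — reduce-reduce conflict.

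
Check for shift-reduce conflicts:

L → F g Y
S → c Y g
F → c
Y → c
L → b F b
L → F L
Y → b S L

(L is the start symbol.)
A shift-reduce conflict occurs when an LR(0) state has both:
  - a complete (reduce) item [A → α .] (dot at the end), and
  - a shift item [B → β . c γ] (dot before a terminal).

Augment with L' → L and build the canonical LR(0) collection (I0 = CLOSURE({[L' → . L]}), then GOTO on every symbol after a dot until no new states appear). It has 17 states:
  I0: { [F → . c], [L → . F L], [L → . F g Y], [L → . b F b], [L' → . L] }  — shift
  I1: { [F → . c], [L → . F L], [L → . F g Y], [L → . b F b], [L → F . L], [L → F . g Y] }  — shift
  I2: { [L' → L .] }  — accept
  I3: { [F → . c], [L → b . F b] }  — shift
  I4: { [F → c .] }  — reduce
  I5: { [L → b F . b] }  — shift
  I6: { [L → b F b .] }  — reduce
  I7: { [L → F L .] }  — reduce
  I8: { [L → F g . Y], [Y → . b S L], [Y → . c] }  — shift
  I9: { [L → F g Y .] }  — reduce
  I10: { [S → . c Y g], [Y → b . S L] }  — shift
  I11: { [Y → c .] }  — reduce
  I12: { [F → . c], [L → . F L], [L → . F g Y], [L → . b F b], [Y → b S . L] }  — shift
  I13: { [S → c . Y g], [Y → . b S L], [Y → . c] }  — shift
  I14: { [S → c Y . g] }  — shift
  I15: { [S → c Y g .] }  — reduce
  I16: { [Y → b S L .] }  — reduce

No state contains both a complete item and a shift item.

Answer: No shift-reduce conflicts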